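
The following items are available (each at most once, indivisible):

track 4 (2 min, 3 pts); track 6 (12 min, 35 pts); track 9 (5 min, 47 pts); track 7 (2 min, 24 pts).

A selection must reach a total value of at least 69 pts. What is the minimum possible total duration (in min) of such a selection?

Subsets with value ≥ 69, sorted by total duration:
- track 9+track 7: duration 7, value 71
- track 4+track 9+track 7: duration 9, value 74
Minimum duration: 7 min.

7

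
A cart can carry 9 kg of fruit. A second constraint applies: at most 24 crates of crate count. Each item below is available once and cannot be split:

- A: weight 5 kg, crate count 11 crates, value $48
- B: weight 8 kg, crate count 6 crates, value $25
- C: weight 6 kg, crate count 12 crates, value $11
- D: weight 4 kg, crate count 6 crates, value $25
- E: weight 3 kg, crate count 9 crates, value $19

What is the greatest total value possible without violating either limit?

Feasible sets respecting both limits:
- A+D: weight 9, crate count 17, value 73
- A+E: weight 8, crate count 20, value 67
- A: weight 5, crate count 11, value 48
- D+E: weight 7, crate count 15, value 44
Best: $73.

$73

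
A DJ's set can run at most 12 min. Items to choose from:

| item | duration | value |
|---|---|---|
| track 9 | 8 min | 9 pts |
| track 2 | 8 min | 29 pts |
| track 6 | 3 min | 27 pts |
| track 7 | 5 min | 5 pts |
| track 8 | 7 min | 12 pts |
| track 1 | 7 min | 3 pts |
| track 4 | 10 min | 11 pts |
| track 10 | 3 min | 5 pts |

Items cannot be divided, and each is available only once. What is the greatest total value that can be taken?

56 pts

Check high-value combinations within 12 min:
- track 2+track 6: duration 8+3=11, value 29+27=56
- track 6+track 8: duration 3+7=10, value 27+12=39
- track 6+track 7+track 10: duration 3+5+3=11, value 27+5+5=37
- track 9+track 6: duration 8+3=11, value 9+27=36
- track 2+track 10: duration 8+3=11, value 29+5=34
Best: 56 pts.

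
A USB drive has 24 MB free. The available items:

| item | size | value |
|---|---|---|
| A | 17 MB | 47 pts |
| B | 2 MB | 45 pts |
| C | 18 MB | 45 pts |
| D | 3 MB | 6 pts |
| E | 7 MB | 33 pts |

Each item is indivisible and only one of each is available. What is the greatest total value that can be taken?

Check high-value combinations within 24 MB:
- A+B+D: size 17+2+3=22, value 47+45+6=98
- B+C+D: size 2+18+3=23, value 45+45+6=96
- A+B: size 17+2=19, value 47+45=92
Best: 98 pts.

98 pts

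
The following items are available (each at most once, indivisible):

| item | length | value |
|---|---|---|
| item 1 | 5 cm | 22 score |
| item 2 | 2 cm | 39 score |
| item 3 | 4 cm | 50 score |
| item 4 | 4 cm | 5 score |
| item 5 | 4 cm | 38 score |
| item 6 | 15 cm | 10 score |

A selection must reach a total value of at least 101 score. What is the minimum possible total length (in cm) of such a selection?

Subsets with value ≥ 101, sorted by total length:
- item 2+item 3+item 5: length 10, value 127
- item 1+item 2+item 3: length 11, value 111
- item 1+item 3+item 5: length 13, value 110
Minimum length: 10 cm.

10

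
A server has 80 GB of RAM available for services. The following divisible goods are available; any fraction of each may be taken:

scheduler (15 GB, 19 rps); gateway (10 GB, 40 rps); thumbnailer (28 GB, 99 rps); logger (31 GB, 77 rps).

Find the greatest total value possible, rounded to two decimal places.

229.93

Take in order of value per unit:
- gateway (40/10 per unit): all 10 → value 40, running total 40.00
- thumbnailer (99/28 per unit): all 28 → value 99, running total 139.00
- logger (77/31 per unit): all 31 → value 77, running total 216.00
- scheduler (19/15 per unit): 11 of 15 → value 11×19/15 = 13.9333, running total 229.93
Total 229.93.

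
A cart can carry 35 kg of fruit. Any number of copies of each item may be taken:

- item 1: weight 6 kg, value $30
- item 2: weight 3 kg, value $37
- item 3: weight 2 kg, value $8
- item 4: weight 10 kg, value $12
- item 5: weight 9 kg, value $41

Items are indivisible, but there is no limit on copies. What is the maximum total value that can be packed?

Best value-per-unit is item 2 at 37/3; filling with it alone gives 11×37 = 407.
Optimal mix: 11×item 2 + 1×item 3 → weight 35, value 415.

$415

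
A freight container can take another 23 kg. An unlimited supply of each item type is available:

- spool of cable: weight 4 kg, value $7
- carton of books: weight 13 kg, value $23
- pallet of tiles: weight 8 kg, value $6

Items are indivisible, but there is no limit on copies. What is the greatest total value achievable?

Best value-per-unit is carton of books at 23/13; filling with it alone gives 1×23 = 23.
Optimal mix: 2×spool of cable + 1×carton of books → weight 21, value 37.

$37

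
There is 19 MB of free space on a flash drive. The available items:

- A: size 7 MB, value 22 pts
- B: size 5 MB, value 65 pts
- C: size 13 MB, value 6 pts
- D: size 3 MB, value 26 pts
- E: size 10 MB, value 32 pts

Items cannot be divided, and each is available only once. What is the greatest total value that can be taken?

This is a 0/1 knapsack; check combinations near the capacity.
- B+D+E: size 5+3+10=18, value 65+26+32=123
- A+B+D: size 7+5+3=15, value 22+65+26=113
- B+E: size 5+10=15, value 65+32=97
- B+D: size 5+3=8, value 65+26=91
- A+B: size 7+5=12, value 22+65=87
Best: 123 pts.

123 pts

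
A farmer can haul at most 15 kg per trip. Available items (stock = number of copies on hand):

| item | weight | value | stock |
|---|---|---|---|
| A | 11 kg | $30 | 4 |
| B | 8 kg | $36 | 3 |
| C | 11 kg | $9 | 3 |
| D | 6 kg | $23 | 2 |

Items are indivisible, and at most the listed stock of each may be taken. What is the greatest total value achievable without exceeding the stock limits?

$59

Top feasible selections:
- 1×B + 1×D: weight 14, value 59
- 2×D: weight 12, value 46
- 1×B: weight 8, value 36
Best: $59.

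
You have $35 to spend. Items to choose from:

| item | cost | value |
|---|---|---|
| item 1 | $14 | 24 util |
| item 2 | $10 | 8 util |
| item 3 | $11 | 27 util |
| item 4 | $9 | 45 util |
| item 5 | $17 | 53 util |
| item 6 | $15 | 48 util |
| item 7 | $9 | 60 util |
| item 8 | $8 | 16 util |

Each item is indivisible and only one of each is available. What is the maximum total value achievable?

Check high-value combinations within $35:
- item 4+item 5+item 7: cost 9+17+9=35, value 45+53+60=158
- item 4+item 6+item 7: cost 9+15+9=33, value 45+48+60=153
- item 3+item 6+item 7: cost 11+15+9=35, value 27+48+60=135
- item 3+item 4+item 7: cost 11+9+9=29, value 27+45+60=132
- item 1+item 4+item 7: cost 14+9+9=32, value 24+45+60=129
Best: 158 util.

158 util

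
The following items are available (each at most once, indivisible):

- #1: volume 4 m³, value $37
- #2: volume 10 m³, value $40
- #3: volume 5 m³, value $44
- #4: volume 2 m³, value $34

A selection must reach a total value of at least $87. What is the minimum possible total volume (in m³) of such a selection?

Subsets with value ≥ 87, sorted by total volume:
- #1+#3+#4: volume 11, value 115
- #1+#2+#4: volume 16, value 111
Minimum volume: 11 m³.

11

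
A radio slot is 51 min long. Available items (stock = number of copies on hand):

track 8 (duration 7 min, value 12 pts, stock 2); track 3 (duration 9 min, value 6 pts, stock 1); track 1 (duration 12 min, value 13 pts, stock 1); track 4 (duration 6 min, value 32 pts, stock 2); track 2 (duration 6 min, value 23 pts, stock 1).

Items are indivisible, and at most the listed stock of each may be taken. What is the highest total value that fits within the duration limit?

Best selections within duration 51 and stock limits:
- 2×track 8 + 1×track 1 + 2×track 4 + 1×track 2: duration 44, value 124
- 1×track 8 + 1×track 3 + 1×track 1 + 2×track 4 + 1×track 2: duration 46, value 118
- 2×track 8 + 1×track 3 + 2×track 4 + 1×track 2: duration 41, value 117
- 1×track 8 + 1×track 1 + 2×track 4 + 1×track 2: duration 37, value 112
Best: 124 pts.

124 pts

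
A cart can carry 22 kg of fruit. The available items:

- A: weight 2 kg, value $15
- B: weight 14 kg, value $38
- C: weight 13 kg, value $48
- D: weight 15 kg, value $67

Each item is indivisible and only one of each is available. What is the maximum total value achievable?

$82

Check high-value combinations within 22 kg:
- A+D: weight 2+15=17, value 15+67=82
- D: weight 15, value 67
- A+C: weight 2+13=15, value 15+48=63
- A+B: weight 2+14=16, value 15+38=53
Best: $82.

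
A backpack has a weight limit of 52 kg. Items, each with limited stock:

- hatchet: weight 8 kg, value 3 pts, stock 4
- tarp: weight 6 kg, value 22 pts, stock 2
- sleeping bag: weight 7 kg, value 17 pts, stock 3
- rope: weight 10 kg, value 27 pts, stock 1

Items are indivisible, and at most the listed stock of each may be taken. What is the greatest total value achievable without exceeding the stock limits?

125 pts

Top feasible selections:
- 1×hatchet + 2×tarp + 3×sleeping bag + 1×rope: weight 51, value 125
- 2×tarp + 3×sleeping bag + 1×rope: weight 43, value 122
Best: 125 pts.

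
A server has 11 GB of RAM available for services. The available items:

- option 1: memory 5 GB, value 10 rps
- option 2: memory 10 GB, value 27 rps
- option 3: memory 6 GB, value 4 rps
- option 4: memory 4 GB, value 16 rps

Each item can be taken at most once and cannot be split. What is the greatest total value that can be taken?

27 rps

Check high-value combinations within 11 GB:
- option 2: memory 10, value 27
- option 1+option 4: memory 5+4=9, value 10+16=26
- option 3+option 4: memory 6+4=10, value 4+16=20
- option 4: memory 4, value 16
Best: 27 rps.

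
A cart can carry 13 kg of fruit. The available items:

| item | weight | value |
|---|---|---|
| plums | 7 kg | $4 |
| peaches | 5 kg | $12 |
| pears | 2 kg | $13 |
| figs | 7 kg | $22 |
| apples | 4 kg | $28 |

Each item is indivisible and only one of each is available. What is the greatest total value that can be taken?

$63

This is a 0/1 knapsack; check combinations near the capacity.
- pears+figs+apples: weight 2+7+4=13, value 13+22+28=63
- peaches+pears+apples: weight 5+2+4=11, value 12+13+28=53
- figs+apples: weight 7+4=11, value 22+28=50
- plums+pears+apples: weight 7+2+4=13, value 4+13+28=45
Best: $63.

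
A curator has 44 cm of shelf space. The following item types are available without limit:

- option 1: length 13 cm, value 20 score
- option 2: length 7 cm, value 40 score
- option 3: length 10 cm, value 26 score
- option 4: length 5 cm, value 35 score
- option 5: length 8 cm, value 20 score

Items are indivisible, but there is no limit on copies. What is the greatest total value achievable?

Best value-per-unit is option 4 at 35/5; filling with it alone gives 8×35 = 280.
Optimal mix: 2×option 2 + 6×option 4 → length 44, value 290.

290 score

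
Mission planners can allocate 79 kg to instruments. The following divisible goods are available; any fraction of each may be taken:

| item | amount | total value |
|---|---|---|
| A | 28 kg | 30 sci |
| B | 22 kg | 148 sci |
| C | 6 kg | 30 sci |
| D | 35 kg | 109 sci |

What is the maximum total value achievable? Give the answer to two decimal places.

Take in order of value per unit:
- B (148/22 per unit): all 22 → value 148, running total 148.00
- C (30/6 per unit): all 6 → value 30, running total 178.00
- D (109/35 per unit): all 35 → value 109, running total 287.00
- A (30/28 per unit): 16 of 28 → value 16×30/28 = 17.1429, running total 304.14
Total 304.14.

304.14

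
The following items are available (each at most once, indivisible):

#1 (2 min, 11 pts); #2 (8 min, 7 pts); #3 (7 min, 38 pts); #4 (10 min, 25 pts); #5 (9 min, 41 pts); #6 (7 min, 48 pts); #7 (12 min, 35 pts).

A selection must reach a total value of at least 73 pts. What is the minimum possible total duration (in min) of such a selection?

14

Subsets with value ≥ 73, sorted by total duration:
- #3+#6: duration 14, value 86
- #1+#3+#6: duration 16, value 97
Minimum duration: 14 min.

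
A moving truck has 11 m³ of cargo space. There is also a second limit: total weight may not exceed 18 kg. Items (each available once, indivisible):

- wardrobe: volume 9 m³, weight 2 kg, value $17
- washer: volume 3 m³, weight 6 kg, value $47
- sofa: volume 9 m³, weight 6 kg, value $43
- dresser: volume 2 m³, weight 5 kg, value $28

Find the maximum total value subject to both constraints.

Feasible sets respecting both limits:
- washer+dresser: volume 5, weight 11, value 75
- sofa+dresser: volume 11, weight 11, value 71
- washer: volume 3, weight 6, value 47
Best: $75.

$75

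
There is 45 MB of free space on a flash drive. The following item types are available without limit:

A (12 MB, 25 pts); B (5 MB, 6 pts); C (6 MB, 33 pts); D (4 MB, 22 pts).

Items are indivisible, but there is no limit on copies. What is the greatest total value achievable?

242 pts

Best value-per-unit is C at 33/6; filling with it alone gives 7×33 = 231.
Optimal mix: 6×C + 2×D → size 44, value 242.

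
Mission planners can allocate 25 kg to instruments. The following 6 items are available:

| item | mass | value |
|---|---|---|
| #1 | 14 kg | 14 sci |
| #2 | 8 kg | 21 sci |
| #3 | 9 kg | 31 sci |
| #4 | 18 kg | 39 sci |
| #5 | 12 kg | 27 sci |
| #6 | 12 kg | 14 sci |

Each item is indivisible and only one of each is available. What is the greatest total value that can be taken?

58 sci

Check high-value combinations within 25 kg:
- #3+#5: mass 9+12=21, value 31+27=58
- #2+#3: mass 8+9=17, value 21+31=52
- #2+#5: mass 8+12=20, value 21+27=48
- #3+#6: mass 9+12=21, value 31+14=45
- #1+#3: mass 14+9=23, value 14+31=45
Best: 58 sci.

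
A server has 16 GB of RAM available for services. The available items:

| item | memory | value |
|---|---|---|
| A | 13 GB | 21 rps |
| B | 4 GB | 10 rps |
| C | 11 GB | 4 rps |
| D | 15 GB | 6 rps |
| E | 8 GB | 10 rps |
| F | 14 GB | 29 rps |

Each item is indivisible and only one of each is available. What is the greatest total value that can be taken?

29 rps

Check high-value combinations within 16 GB:
- F: memory 14, value 29
- A: memory 13, value 21
- B+E: memory 4+8=12, value 10+10=20
Best: 29 rps.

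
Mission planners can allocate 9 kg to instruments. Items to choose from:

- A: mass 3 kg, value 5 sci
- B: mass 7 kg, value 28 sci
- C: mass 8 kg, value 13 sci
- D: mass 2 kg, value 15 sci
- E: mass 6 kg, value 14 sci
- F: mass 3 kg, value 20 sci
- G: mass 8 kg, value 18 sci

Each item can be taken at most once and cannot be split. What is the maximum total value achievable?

Check high-value combinations within 9 kg:
- B+D: mass 7+2=9, value 28+15=43
- A+D+F: mass 3+2+3=8, value 5+15+20=40
- D+F: mass 2+3=5, value 15+20=35
- E+F: mass 6+3=9, value 14+20=34
Best: 43 sci.

43 sci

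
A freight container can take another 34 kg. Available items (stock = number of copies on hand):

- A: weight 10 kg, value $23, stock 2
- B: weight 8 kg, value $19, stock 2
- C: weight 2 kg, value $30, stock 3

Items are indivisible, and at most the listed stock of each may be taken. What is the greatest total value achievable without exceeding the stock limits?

Top feasible selections:
- 2×A + 1×B + 3×C: weight 34, value 155
- 1×A + 2×B + 3×C: weight 32, value 151
Best: $155.

$155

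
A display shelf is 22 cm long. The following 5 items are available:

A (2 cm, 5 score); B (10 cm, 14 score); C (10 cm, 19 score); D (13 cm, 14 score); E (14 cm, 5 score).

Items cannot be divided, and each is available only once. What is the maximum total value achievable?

Check high-value combinations within 22 cm:
- A+B+C: length 2+10+10=22, value 5+14+19=38
- B+C: length 10+10=20, value 14+19=33
- A+C: length 2+10=12, value 5+19=24
- C: length 10, value 19
Best: 38 score.

38 score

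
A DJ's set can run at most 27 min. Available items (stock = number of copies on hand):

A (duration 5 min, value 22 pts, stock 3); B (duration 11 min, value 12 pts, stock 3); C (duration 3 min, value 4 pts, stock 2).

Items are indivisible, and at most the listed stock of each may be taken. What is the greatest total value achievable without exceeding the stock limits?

Best selections within duration 27 and stock limits:
- 3×A + 1×B: duration 26, value 78
- 3×A + 2×C: duration 21, value 74
Best: 78 pts.

78 pts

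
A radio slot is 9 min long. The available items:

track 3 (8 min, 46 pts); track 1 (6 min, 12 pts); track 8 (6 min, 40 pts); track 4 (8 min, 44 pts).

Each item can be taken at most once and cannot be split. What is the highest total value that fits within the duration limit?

Check high-value combinations within 9 min:
- track 3: duration 8, value 46
- track 4: duration 8, value 44
- track 8: duration 6, value 40
- track 1: duration 6, value 12
Best: 46 pts.

46 pts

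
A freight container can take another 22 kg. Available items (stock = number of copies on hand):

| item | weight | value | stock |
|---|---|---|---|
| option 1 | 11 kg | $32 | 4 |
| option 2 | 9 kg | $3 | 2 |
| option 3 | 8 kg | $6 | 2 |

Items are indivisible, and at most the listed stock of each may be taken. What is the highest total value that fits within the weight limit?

$64

Best selections within weight 22 and stock limits:
- 2×option 1: weight 22, value 64
- 1×option 1 + 1×option 3: weight 19, value 38
- 1×option 1 + 1×option 2: weight 20, value 35
Best: $64.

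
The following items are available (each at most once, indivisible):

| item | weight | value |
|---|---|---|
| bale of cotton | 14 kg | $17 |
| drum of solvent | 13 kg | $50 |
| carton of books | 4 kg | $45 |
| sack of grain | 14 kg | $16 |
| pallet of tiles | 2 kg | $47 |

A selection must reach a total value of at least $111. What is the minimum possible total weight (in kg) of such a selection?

19

Subsets with value ≥ 111, sorted by total weight:
- drum of solvent+carton of books+pallet of tiles: weight 19, value 142
- bale of cotton+drum of solvent+pallet of tiles: weight 29, value 114
- drum of solvent+sack of grain+pallet of tiles: weight 29, value 113
- bale of cotton+drum of solvent+carton of books: weight 31, value 112
Minimum weight: 19 kg.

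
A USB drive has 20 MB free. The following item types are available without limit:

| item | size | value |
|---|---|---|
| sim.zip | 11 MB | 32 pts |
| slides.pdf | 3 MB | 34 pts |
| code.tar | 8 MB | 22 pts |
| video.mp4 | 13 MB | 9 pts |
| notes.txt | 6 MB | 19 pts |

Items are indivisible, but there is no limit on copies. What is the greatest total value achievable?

204 pts

Best value-per-unit is slides.pdf at 34/3, and filling with it alone uses size 6×3=18. No mix of the others beats 6×34 = 204.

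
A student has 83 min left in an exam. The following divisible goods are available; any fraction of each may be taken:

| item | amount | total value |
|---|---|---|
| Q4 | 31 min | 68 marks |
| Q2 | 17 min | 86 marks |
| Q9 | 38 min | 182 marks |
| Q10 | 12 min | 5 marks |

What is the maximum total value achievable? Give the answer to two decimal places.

Take in order of value per unit:
- Q2 (86/17 per unit): all 17 → value 86, running total 86.00
- Q9 (182/38 per unit): all 38 → value 182, running total 268.00
- Q4 (68/31 per unit): 28 of 31 → value 28×68/31 = 61.4194, running total 329.42
Total 329.42.

329.42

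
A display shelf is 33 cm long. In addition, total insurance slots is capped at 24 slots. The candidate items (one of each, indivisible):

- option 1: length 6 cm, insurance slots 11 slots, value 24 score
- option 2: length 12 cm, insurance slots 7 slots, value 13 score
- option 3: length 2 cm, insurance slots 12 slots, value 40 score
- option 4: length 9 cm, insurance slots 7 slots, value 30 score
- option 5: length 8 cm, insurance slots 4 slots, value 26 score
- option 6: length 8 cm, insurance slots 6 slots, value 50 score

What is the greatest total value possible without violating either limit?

116 score

Feasible sets respecting both limits:
- option 3+option 5+option 6: length 18, insurance slots 22, value 116
- option 4+option 5+option 6: length 25, insurance slots 17, value 106
- option 1+option 4+option 6: length 23, insurance slots 24, value 104
Best: 116 score.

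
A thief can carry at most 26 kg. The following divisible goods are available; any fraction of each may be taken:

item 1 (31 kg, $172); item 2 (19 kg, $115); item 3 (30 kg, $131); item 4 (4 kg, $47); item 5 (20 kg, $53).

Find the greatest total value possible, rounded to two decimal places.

178.65

Take in order of value per unit:
- item 4 (47/4 per unit): all 4 → value 47, running total 47.00
- item 2 (115/19 per unit): all 19 → value 115, running total 162.00
- item 1 (172/31 per unit): 3 of 31 → value 3×172/31 = 16.6452, running total 178.65
Total 178.65.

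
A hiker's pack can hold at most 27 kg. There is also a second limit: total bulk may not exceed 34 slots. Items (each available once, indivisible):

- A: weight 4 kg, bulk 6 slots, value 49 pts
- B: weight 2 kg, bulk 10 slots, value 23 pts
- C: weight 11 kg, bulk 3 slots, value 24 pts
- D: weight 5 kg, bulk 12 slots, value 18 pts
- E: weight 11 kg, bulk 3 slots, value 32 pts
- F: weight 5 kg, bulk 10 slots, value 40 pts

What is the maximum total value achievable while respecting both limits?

Feasible sets respecting both limits:
- A+B+E+F: weight 22, bulk 29, value 144
- A+D+E+F: weight 25, bulk 31, value 139
- A+B+C+F: weight 22, bulk 29, value 136
Best: 144 pts.

144 pts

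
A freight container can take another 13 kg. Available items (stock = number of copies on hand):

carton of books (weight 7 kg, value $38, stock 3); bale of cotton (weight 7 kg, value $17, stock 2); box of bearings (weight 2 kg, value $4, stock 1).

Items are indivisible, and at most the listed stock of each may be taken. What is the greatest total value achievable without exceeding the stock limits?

Best selections within weight 13 and stock limits:
- 1×carton of books + 1×box of bearings: weight 9, value 42
- 1×carton of books: weight 7, value 38
- 1×bale of cotton + 1×box of bearings: weight 9, value 21
Best: $42.

$42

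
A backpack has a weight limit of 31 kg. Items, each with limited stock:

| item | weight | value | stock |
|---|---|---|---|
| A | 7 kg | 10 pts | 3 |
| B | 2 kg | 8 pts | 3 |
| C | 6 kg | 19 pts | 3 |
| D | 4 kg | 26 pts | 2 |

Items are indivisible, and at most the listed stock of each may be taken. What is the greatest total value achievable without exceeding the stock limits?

Top feasible selections:
- 2×B + 3×C + 2×D: weight 30, value 125
- 1×B + 3×C + 2×D: weight 28, value 117
- 1×A + 2×B + 2×C + 2×D: weight 31, value 116
Best: 125 pts.

125 pts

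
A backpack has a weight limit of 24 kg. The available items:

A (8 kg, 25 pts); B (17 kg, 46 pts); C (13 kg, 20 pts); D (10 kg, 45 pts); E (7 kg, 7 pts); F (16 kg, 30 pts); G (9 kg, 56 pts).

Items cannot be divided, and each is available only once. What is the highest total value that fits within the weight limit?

101 pts

Check high-value combinations within 24 kg:
- D+G: weight 10+9=19, value 45+56=101
- A+E+G: weight 8+7+9=24, value 25+7+56=88
- A+G: weight 8+9=17, value 25+56=81
- C+G: weight 13+9=22, value 20+56=76
- A+D: weight 8+10=18, value 25+45=70
Best: 101 pts.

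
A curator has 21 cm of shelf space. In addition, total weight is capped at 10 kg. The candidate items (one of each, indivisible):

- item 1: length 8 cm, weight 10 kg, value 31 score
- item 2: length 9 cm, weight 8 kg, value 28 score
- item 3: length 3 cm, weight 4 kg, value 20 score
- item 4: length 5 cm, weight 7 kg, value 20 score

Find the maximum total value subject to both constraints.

Feasible sets respecting both limits:
- item 1: length 8, weight 10, value 31
- item 2: length 9, weight 8, value 28
- item 3: length 3, weight 4, value 20
- item 4: length 5, weight 7, value 20
Best: 31 score.

31 score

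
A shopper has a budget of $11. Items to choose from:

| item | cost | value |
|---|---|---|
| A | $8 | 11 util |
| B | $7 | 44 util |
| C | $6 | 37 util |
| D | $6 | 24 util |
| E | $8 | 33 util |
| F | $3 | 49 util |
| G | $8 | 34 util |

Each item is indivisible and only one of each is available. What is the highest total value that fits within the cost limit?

93 util

Check high-value combinations within $11:
- B+F: cost 7+3=10, value 44+49=93
- C+F: cost 6+3=9, value 37+49=86
- F+G: cost 3+8=11, value 49+34=83
- E+F: cost 8+3=11, value 33+49=82
- D+F: cost 6+3=9, value 24+49=73
Best: 93 util.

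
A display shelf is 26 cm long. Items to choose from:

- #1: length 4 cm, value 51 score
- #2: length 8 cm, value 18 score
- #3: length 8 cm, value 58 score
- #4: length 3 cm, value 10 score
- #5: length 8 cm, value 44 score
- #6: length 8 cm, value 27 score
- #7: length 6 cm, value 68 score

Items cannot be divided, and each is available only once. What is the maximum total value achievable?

Check high-value combinations within 26 cm:
- #1+#3+#5+#7: length 4+8+8+6=26, value 51+58+44+68=221
- #1+#3+#6+#7: length 4+8+8+6=26, value 51+58+27+68=204
- #1+#2+#3+#7: length 4+8+8+6=26, value 51+18+58+68=195
- #1+#5+#6+#7: length 4+8+8+6=26, value 51+44+27+68=190
- #1+#3+#4+#7: length 4+8+3+6=21, value 51+58+10+68=187
Best: 221 score.

221 score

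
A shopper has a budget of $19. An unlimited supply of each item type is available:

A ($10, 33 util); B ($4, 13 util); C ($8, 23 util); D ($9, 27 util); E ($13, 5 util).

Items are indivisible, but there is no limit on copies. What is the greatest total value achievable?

Best value-per-unit is A at 33/10; filling with it alone gives 1×33 = 33.
Optimal mix: 1×A + 1×D → cost 19, value 60.

60 util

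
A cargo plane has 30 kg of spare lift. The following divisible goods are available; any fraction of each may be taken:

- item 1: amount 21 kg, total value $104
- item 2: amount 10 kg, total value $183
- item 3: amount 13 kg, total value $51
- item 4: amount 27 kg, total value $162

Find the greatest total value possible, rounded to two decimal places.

303.00

Take in order of value per unit:
- item 2 (183/10 per unit): all 10 → value 183, running total 183.00
- item 4 (162/27 per unit): 20 of 27 → value 20×162/27 = 120.0000, running total 303.00
Total 303.00.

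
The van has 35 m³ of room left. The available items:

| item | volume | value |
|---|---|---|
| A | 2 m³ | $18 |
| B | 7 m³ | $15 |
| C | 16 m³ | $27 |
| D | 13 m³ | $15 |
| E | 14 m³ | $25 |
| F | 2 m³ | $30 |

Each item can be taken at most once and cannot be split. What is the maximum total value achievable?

$100

This is a 0/1 knapsack; check combinations near the capacity.
- A+C+E+F: volume 2+16+14+2=34, value 18+27+25+30=100
- A+B+C+F: volume 2+7+16+2=27, value 18+15+27+30=90
- A+C+D+F: volume 2+16+13+2=33, value 18+27+15+30=90
- A+B+E+F: volume 2+7+14+2=25, value 18+15+25+30=88
Best: $100.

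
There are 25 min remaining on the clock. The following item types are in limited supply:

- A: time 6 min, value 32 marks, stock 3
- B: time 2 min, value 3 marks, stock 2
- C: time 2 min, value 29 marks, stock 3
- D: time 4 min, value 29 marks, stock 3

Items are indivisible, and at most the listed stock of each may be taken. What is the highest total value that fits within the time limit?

Best selections within time 25 and stock limits:
- 1×A + 3×C + 3×D: time 24, value 206
- 1×A + 2×B + 3×C + 2×D: time 24, value 183
- 2×A + 1×B + 3×C + 1×D: time 24, value 183
- 3×A + 3×C: time 24, value 183
Best: 206 marks.

206 marks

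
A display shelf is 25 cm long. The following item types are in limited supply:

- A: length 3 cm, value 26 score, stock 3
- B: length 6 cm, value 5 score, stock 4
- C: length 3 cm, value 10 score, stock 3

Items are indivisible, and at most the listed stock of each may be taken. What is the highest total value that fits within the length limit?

Top feasible selections:
- 3×A + 1×B + 3×C: length 24, value 113
- 3×A + 3×C: length 18, value 108
- 3×A + 1×B + 2×C: length 21, value 103
- 3×A + 2×C: length 15, value 98
Best: 113 score.

113 score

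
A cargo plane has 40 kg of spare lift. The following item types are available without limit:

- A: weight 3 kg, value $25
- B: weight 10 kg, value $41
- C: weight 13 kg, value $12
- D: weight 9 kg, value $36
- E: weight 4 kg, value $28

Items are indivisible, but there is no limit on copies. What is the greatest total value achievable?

Best value-per-unit is A at 25/3; filling with it alone gives 13×25 = 325.
Optimal mix: 12×A + 1×E → weight 40, value 328.

$328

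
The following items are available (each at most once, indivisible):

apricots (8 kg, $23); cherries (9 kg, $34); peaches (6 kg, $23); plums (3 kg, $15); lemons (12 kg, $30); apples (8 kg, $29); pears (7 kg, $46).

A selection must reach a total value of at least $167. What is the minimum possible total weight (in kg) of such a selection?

41

Subsets with value ≥ 167, sorted by total weight:
- apricots+cherries+peaches+plums+apples+pears: weight 41, value 170
- cherries+peaches+plums+lemons+apples+pears: weight 45, value 177
- apricots+cherries+peaches+plums+lemons+pears: weight 45, value 171
Minimum weight: 41 kg.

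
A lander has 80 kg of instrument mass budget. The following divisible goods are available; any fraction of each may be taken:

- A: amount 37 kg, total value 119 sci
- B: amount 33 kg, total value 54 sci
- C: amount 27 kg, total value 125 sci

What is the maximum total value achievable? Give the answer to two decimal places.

Take in order of value per unit:
- C (125/27 per unit): all 27 → value 125, running total 125.00
- A (119/37 per unit): all 37 → value 119, running total 244.00
- B (54/33 per unit): 16 of 33 → value 16×54/33 = 26.1818, running total 270.18
Total 270.18.

270.18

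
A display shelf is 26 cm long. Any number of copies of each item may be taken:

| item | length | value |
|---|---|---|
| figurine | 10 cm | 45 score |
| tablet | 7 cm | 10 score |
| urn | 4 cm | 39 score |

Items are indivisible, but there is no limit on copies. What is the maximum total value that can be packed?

234 score

Best value-per-unit is urn at 39/4, and filling with it alone uses length 6×4=24. No mix of the others beats 6×39 = 234.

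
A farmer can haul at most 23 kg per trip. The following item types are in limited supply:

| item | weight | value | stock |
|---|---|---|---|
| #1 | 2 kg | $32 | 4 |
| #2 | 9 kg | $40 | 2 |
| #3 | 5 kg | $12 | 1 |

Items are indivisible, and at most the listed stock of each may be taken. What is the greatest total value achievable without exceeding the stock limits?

$180

Top feasible selections:
- 4×#1 + 1×#2 + 1×#3: weight 22, value 180
- 4×#1 + 1×#2: weight 17, value 168
- 3×#1 + 1×#2 + 1×#3: weight 20, value 148
Best: $180.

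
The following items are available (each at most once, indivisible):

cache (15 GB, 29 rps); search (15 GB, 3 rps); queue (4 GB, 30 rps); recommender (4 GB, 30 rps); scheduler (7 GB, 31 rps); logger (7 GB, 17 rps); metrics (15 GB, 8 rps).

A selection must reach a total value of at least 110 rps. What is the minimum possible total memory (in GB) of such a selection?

Subsets with value ≥ 110, sorted by total memory:
- cache+queue+recommender+scheduler: memory 30, value 120
- cache+queue+recommender+scheduler+logger: memory 37, value 137
- queue+recommender+scheduler+logger+metrics: memory 37, value 116
Minimum memory: 30 GB.

30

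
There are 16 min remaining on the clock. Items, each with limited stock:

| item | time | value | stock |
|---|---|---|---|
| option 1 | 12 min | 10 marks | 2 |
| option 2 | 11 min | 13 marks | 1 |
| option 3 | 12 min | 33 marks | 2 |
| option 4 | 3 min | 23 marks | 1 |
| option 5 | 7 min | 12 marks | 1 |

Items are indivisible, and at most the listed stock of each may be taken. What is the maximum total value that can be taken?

Top feasible selections:
- 1×option 3 + 1×option 4: time 15, value 56
- 1×option 2 + 1×option 4: time 14, value 36
- 1×option 4 + 1×option 5: time 10, value 35
- 1×option 3: time 12, value 33
Best: 56 marks.

56 marks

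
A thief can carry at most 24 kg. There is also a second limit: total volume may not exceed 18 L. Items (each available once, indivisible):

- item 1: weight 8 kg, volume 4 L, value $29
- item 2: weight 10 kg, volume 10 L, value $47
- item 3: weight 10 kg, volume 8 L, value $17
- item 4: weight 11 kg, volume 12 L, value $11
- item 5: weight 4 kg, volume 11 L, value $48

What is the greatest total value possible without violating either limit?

$77

Feasible sets respecting both limits:
- item 1+item 5: weight 12, volume 15, value 77
- item 1+item 2: weight 18, volume 14, value 76
- item 2+item 3: weight 20, volume 18, value 64
- item 5: weight 4, volume 11, value 48
Best: $77.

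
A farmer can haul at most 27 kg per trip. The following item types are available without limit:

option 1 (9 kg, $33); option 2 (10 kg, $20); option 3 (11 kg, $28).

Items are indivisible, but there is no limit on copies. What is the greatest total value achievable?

$99

Best value-per-unit is option 1 at 33/9, and filling with it alone uses weight 3×9=27. No mix of the others beats 3×33 = 99.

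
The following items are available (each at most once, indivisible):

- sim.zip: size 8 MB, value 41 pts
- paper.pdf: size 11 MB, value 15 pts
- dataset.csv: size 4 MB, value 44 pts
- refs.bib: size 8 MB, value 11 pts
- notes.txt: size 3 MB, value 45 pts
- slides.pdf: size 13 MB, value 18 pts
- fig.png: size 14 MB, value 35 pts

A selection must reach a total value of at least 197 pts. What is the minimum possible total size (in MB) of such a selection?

Subsets with value ≥ 197, sorted by total size:
- sim.zip+paper.pdf+dataset.csv+notes.txt+slides.pdf+fig.png: size 53, value 198
- sim.zip+paper.pdf+dataset.csv+refs.bib+notes.txt+slides.pdf+fig.png: size 61, value 209
Minimum size: 53 MB.

53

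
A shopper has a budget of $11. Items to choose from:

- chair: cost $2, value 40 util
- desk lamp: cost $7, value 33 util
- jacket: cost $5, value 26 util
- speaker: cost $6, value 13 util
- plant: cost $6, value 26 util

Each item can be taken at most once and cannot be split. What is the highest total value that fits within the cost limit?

73 util

This is a 0/1 knapsack; check combinations near the capacity.
- chair+desk lamp: cost 2+7=9, value 40+33=73
- chair+jacket: cost 2+5=7, value 40+26=66
- chair+plant: cost 2+6=8, value 40+26=66
Best: 73 util.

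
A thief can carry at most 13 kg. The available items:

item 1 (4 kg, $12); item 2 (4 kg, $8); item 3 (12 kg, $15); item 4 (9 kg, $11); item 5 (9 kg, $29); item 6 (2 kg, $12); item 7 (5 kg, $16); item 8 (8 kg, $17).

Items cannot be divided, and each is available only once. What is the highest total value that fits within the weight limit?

$41

This is a 0/1 knapsack; check combinations near the capacity.
- item 5+item 6: weight 9+2=11, value 29+12=41
- item 1+item 5: weight 4+9=13, value 12+29=41
- item 1+item 6+item 7: weight 4+2+5=11, value 12+12+16=40
Best: $41.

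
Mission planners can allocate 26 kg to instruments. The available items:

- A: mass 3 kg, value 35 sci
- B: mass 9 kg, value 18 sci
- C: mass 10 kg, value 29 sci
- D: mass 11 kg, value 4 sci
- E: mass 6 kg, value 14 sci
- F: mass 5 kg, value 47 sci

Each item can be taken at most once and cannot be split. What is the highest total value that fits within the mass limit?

Check high-value combinations within 26 kg:
- A+C+E+F: mass 3+10+6+5=24, value 35+29+14+47=125
- A+B+E+F: mass 3+9+6+5=23, value 35+18+14+47=114
- A+C+F: mass 3+10+5=18, value 35+29+47=111
- A+B+F: mass 3+9+5=17, value 35+18+47=100
Best: 125 sci.

125 sci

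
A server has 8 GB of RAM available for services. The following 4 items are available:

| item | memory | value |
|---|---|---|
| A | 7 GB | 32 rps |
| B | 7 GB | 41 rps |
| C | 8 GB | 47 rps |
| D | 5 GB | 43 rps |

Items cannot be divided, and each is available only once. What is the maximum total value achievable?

This is a 0/1 knapsack; check combinations near the capacity.
- C: memory 8, value 47
- D: memory 5, value 43
- B: memory 7, value 41
- A: memory 7, value 32
Best: 47 rps.

47 rps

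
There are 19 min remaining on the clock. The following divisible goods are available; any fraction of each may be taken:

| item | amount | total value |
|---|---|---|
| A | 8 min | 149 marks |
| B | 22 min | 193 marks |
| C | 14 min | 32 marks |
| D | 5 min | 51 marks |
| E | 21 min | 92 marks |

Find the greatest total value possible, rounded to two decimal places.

Take in order of value per unit:
- A (149/8 per unit): all 8 → value 149, running total 149.00
- D (51/5 per unit): all 5 → value 51, running total 200.00
- B (193/22 per unit): 6 of 22 → value 6×193/22 = 52.6364, running total 252.64
Total 252.64.

252.64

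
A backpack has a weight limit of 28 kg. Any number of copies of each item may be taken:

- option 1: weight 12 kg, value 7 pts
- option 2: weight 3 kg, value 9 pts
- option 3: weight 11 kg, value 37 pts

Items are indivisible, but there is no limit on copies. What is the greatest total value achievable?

Best value-per-unit is option 3 at 37/11; filling with it alone gives 2×37 = 74.
Optimal mix: 2×option 2 + 2×option 3 → weight 28, value 92.

92 pts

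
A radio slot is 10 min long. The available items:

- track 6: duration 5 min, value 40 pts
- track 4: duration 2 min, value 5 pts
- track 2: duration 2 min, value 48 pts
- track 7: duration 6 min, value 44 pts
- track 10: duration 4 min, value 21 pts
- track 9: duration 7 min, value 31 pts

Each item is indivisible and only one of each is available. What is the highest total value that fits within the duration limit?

97 pts

Check high-value combinations within 10 min:
- track 4+track 2+track 7: duration 2+2+6=10, value 5+48+44=97
- track 6+track 4+track 2: duration 5+2+2=9, value 40+5+48=93
- track 2+track 7: duration 2+6=8, value 48+44=92
- track 6+track 2: duration 5+2=7, value 40+48=88
- track 2+track 9: duration 2+7=9, value 48+31=79
Best: 97 pts.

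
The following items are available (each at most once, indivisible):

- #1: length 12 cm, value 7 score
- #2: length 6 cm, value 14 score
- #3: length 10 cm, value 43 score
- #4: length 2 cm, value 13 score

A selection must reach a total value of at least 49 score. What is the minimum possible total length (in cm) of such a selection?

12

Subsets with value ≥ 49, sorted by total length:
- #3+#4: length 12, value 56
- #2+#3: length 16, value 57
- #2+#3+#4: length 18, value 70
Minimum length: 12 cm.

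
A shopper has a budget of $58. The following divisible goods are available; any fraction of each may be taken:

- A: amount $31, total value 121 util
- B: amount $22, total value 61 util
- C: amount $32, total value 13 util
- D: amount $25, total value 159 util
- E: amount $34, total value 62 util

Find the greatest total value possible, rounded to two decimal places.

Take in order of value per unit:
- D (159/25 per unit): all 25 → value 159, running total 159.00
- A (121/31 per unit): all 31 → value 121, running total 280.00
- B (61/22 per unit): 2 of 22 → value 2×61/22 = 5.5455, running total 285.55
Total 285.55.

285.55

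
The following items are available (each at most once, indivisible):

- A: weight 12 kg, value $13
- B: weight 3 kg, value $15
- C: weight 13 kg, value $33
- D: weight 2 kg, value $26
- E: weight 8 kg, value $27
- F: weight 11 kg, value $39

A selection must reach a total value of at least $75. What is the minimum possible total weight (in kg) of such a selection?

16

Subsets with value ≥ 75, sorted by total weight:
- B+D+F: weight 16, value 80
- D+E+F: weight 21, value 92
Minimum weight: 16 kg.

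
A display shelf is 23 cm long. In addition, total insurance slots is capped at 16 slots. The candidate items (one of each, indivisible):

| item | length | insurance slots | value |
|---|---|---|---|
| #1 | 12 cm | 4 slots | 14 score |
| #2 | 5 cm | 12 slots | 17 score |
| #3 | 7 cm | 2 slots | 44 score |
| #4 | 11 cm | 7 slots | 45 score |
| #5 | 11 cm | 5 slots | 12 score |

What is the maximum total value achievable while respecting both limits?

Feasible sets respecting both limits:
- #3+#4: length 18, insurance slots 9, value 89
- #2+#3: length 12, insurance slots 14, value 61
- #1+#4: length 23, insurance slots 11, value 59
Best: 89 score.

89 score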